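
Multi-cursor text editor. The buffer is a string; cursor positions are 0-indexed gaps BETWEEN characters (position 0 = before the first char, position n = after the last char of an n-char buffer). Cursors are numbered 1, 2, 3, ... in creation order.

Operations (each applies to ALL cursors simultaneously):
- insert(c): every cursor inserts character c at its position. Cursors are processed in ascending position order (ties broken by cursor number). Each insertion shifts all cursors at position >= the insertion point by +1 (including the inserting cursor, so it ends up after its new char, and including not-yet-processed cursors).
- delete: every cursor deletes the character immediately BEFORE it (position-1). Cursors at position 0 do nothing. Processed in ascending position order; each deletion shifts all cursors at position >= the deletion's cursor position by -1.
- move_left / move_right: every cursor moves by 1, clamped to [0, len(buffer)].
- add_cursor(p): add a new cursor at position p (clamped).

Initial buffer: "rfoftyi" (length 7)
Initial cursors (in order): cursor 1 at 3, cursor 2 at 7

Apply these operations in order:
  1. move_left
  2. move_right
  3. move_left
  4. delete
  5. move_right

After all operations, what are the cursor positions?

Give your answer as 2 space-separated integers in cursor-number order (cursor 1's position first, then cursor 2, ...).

Answer: 2 5

Derivation:
After op 1 (move_left): buffer="rfoftyi" (len 7), cursors c1@2 c2@6, authorship .......
After op 2 (move_right): buffer="rfoftyi" (len 7), cursors c1@3 c2@7, authorship .......
After op 3 (move_left): buffer="rfoftyi" (len 7), cursors c1@2 c2@6, authorship .......
After op 4 (delete): buffer="rofti" (len 5), cursors c1@1 c2@4, authorship .....
After op 5 (move_right): buffer="rofti" (len 5), cursors c1@2 c2@5, authorship .....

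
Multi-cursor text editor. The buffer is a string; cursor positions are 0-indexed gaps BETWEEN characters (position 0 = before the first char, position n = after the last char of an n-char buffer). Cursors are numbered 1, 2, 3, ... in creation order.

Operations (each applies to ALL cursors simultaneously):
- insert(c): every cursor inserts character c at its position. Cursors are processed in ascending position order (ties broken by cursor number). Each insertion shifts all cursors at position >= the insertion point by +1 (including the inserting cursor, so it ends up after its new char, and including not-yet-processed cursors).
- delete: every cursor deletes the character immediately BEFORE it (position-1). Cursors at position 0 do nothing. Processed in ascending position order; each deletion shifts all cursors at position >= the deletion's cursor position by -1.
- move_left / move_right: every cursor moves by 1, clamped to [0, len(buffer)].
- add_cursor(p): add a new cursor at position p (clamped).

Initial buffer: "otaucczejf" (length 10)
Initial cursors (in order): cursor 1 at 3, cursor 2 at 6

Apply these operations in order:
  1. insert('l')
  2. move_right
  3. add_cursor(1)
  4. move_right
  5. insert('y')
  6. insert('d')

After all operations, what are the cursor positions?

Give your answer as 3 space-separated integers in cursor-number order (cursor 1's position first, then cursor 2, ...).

After op 1 (insert('l')): buffer="otalucclzejf" (len 12), cursors c1@4 c2@8, authorship ...1...2....
After op 2 (move_right): buffer="otalucclzejf" (len 12), cursors c1@5 c2@9, authorship ...1...2....
After op 3 (add_cursor(1)): buffer="otalucclzejf" (len 12), cursors c3@1 c1@5 c2@9, authorship ...1...2....
After op 4 (move_right): buffer="otalucclzejf" (len 12), cursors c3@2 c1@6 c2@10, authorship ...1...2....
After op 5 (insert('y')): buffer="otyalucyclzeyjf" (len 15), cursors c3@3 c1@8 c2@13, authorship ..3.1..1.2..2..
After op 6 (insert('d')): buffer="otydalucydclzeydjf" (len 18), cursors c3@4 c1@10 c2@16, authorship ..33.1..11.2..22..

Answer: 10 16 4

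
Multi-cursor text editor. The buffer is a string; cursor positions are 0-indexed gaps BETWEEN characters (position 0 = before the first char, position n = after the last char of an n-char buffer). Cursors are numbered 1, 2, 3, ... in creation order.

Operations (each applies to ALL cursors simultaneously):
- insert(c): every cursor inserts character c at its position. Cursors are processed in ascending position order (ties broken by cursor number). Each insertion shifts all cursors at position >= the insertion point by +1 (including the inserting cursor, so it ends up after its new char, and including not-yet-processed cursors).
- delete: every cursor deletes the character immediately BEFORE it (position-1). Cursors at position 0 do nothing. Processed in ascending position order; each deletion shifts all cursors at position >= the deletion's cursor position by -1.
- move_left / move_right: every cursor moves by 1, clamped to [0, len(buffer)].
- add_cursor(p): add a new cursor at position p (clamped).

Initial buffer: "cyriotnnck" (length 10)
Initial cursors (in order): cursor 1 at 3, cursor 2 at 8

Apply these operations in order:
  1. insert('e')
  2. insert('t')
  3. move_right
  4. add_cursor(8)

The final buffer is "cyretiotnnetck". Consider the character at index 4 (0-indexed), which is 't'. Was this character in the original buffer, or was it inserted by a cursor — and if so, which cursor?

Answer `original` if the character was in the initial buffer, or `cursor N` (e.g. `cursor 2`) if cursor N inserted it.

After op 1 (insert('e')): buffer="cyreiotnneck" (len 12), cursors c1@4 c2@10, authorship ...1.....2..
After op 2 (insert('t')): buffer="cyretiotnnetck" (len 14), cursors c1@5 c2@12, authorship ...11.....22..
After op 3 (move_right): buffer="cyretiotnnetck" (len 14), cursors c1@6 c2@13, authorship ...11.....22..
After op 4 (add_cursor(8)): buffer="cyretiotnnetck" (len 14), cursors c1@6 c3@8 c2@13, authorship ...11.....22..
Authorship (.=original, N=cursor N): . . . 1 1 . . . . . 2 2 . .
Index 4: author = 1

Answer: cursor 1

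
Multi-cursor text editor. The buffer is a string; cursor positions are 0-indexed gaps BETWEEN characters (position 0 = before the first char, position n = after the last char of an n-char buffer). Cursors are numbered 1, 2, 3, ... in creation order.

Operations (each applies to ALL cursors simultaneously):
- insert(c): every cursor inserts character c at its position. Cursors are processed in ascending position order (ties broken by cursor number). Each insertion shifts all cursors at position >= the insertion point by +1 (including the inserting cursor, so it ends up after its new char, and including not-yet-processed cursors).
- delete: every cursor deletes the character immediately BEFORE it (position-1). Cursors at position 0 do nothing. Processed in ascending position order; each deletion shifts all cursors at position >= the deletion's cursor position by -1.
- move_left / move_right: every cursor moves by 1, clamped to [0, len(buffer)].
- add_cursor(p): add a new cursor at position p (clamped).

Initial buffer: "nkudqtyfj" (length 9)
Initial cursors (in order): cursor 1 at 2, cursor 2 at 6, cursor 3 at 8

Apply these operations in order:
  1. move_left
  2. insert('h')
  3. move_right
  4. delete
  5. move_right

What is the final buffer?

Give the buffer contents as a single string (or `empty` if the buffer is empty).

Answer: nhudqhyhj

Derivation:
After op 1 (move_left): buffer="nkudqtyfj" (len 9), cursors c1@1 c2@5 c3@7, authorship .........
After op 2 (insert('h')): buffer="nhkudqhtyhfj" (len 12), cursors c1@2 c2@7 c3@10, authorship .1....2..3..
After op 3 (move_right): buffer="nhkudqhtyhfj" (len 12), cursors c1@3 c2@8 c3@11, authorship .1....2..3..
After op 4 (delete): buffer="nhudqhyhj" (len 9), cursors c1@2 c2@6 c3@8, authorship .1...2.3.
After op 5 (move_right): buffer="nhudqhyhj" (len 9), cursors c1@3 c2@7 c3@9, authorship .1...2.3.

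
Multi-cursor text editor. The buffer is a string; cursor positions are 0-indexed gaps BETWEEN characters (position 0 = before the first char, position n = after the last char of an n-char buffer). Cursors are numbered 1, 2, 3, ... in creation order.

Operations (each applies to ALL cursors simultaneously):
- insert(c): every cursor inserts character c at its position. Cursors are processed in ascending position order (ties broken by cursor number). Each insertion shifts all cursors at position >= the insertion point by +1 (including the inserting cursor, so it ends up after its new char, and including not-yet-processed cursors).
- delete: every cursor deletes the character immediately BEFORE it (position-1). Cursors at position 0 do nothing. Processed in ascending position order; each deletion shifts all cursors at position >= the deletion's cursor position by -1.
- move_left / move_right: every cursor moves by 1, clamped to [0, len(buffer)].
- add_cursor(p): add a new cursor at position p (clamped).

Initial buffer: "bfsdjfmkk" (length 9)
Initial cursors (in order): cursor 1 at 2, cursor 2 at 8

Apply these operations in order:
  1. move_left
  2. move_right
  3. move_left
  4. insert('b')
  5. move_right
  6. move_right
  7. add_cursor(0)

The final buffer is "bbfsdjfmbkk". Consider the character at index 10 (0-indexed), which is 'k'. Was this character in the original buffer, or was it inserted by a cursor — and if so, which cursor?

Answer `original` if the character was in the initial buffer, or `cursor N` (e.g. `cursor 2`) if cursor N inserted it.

After op 1 (move_left): buffer="bfsdjfmkk" (len 9), cursors c1@1 c2@7, authorship .........
After op 2 (move_right): buffer="bfsdjfmkk" (len 9), cursors c1@2 c2@8, authorship .........
After op 3 (move_left): buffer="bfsdjfmkk" (len 9), cursors c1@1 c2@7, authorship .........
After op 4 (insert('b')): buffer="bbfsdjfmbkk" (len 11), cursors c1@2 c2@9, authorship .1......2..
After op 5 (move_right): buffer="bbfsdjfmbkk" (len 11), cursors c1@3 c2@10, authorship .1......2..
After op 6 (move_right): buffer="bbfsdjfmbkk" (len 11), cursors c1@4 c2@11, authorship .1......2..
After op 7 (add_cursor(0)): buffer="bbfsdjfmbkk" (len 11), cursors c3@0 c1@4 c2@11, authorship .1......2..
Authorship (.=original, N=cursor N): . 1 . . . . . . 2 . .
Index 10: author = original

Answer: original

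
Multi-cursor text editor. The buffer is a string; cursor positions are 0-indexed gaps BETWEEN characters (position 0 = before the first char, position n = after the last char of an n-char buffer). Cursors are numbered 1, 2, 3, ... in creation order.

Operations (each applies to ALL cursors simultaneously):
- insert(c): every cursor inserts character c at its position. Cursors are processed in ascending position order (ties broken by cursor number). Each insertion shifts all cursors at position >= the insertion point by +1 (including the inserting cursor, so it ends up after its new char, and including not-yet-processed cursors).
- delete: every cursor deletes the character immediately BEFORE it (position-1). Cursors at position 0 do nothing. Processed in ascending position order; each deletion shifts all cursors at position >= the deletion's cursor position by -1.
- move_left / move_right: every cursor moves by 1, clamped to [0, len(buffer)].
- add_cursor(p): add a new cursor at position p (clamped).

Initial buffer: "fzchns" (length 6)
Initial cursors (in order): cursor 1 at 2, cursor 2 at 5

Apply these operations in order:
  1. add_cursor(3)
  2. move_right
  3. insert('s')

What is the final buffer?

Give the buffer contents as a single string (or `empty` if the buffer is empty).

Answer: fzcshsnss

Derivation:
After op 1 (add_cursor(3)): buffer="fzchns" (len 6), cursors c1@2 c3@3 c2@5, authorship ......
After op 2 (move_right): buffer="fzchns" (len 6), cursors c1@3 c3@4 c2@6, authorship ......
After op 3 (insert('s')): buffer="fzcshsnss" (len 9), cursors c1@4 c3@6 c2@9, authorship ...1.3..2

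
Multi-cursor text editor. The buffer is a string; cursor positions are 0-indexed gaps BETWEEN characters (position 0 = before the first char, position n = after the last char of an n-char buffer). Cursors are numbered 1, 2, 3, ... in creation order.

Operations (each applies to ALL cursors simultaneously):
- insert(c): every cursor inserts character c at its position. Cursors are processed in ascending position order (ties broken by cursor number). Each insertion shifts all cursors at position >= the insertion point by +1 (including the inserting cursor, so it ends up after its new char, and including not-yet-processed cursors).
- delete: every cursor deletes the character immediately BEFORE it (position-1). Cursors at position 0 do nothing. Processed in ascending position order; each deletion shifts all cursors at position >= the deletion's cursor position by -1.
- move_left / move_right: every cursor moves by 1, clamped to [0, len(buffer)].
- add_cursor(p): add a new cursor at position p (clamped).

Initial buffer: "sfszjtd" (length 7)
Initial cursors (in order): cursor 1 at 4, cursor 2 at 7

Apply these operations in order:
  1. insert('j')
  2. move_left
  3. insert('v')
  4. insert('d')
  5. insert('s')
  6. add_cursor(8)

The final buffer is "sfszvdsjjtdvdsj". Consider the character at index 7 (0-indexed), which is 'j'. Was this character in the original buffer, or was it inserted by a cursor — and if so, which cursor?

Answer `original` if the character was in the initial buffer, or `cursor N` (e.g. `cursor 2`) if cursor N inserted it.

Answer: cursor 1

Derivation:
After op 1 (insert('j')): buffer="sfszjjtdj" (len 9), cursors c1@5 c2@9, authorship ....1...2
After op 2 (move_left): buffer="sfszjjtdj" (len 9), cursors c1@4 c2@8, authorship ....1...2
After op 3 (insert('v')): buffer="sfszvjjtdvj" (len 11), cursors c1@5 c2@10, authorship ....11...22
After op 4 (insert('d')): buffer="sfszvdjjtdvdj" (len 13), cursors c1@6 c2@12, authorship ....111...222
After op 5 (insert('s')): buffer="sfszvdsjjtdvdsj" (len 15), cursors c1@7 c2@14, authorship ....1111...2222
After op 6 (add_cursor(8)): buffer="sfszvdsjjtdvdsj" (len 15), cursors c1@7 c3@8 c2@14, authorship ....1111...2222
Authorship (.=original, N=cursor N): . . . . 1 1 1 1 . . . 2 2 2 2
Index 7: author = 1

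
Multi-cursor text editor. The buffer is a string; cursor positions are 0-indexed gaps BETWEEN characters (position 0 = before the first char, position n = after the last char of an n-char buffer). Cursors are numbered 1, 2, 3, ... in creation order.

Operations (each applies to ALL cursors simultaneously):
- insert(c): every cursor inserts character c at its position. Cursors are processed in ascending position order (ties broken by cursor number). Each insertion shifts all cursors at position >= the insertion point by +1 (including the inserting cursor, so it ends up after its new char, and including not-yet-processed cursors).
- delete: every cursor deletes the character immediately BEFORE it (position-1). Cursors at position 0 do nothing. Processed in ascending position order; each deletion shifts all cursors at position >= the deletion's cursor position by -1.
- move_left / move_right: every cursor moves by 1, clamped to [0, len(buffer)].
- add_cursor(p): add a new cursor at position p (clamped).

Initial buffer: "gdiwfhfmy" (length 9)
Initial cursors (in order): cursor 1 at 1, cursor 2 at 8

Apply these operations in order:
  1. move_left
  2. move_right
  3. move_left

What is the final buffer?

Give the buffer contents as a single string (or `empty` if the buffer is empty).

Answer: gdiwfhfmy

Derivation:
After op 1 (move_left): buffer="gdiwfhfmy" (len 9), cursors c1@0 c2@7, authorship .........
After op 2 (move_right): buffer="gdiwfhfmy" (len 9), cursors c1@1 c2@8, authorship .........
After op 3 (move_left): buffer="gdiwfhfmy" (len 9), cursors c1@0 c2@7, authorship .........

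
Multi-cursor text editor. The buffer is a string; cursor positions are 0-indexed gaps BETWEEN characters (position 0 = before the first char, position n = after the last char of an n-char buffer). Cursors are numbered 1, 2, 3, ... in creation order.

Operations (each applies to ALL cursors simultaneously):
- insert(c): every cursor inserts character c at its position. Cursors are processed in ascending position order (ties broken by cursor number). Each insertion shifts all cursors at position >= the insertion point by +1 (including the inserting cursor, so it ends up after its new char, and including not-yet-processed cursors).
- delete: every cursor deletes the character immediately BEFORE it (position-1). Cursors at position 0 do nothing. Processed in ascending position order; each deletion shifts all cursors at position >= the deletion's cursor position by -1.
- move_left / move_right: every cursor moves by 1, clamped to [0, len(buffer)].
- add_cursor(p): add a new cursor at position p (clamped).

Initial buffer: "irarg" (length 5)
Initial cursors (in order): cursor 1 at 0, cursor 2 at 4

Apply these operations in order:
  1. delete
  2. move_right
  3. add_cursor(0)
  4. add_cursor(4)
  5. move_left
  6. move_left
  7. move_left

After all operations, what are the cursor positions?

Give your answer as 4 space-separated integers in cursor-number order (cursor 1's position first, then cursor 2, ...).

After op 1 (delete): buffer="irag" (len 4), cursors c1@0 c2@3, authorship ....
After op 2 (move_right): buffer="irag" (len 4), cursors c1@1 c2@4, authorship ....
After op 3 (add_cursor(0)): buffer="irag" (len 4), cursors c3@0 c1@1 c2@4, authorship ....
After op 4 (add_cursor(4)): buffer="irag" (len 4), cursors c3@0 c1@1 c2@4 c4@4, authorship ....
After op 5 (move_left): buffer="irag" (len 4), cursors c1@0 c3@0 c2@3 c4@3, authorship ....
After op 6 (move_left): buffer="irag" (len 4), cursors c1@0 c3@0 c2@2 c4@2, authorship ....
After op 7 (move_left): buffer="irag" (len 4), cursors c1@0 c3@0 c2@1 c4@1, authorship ....

Answer: 0 1 0 1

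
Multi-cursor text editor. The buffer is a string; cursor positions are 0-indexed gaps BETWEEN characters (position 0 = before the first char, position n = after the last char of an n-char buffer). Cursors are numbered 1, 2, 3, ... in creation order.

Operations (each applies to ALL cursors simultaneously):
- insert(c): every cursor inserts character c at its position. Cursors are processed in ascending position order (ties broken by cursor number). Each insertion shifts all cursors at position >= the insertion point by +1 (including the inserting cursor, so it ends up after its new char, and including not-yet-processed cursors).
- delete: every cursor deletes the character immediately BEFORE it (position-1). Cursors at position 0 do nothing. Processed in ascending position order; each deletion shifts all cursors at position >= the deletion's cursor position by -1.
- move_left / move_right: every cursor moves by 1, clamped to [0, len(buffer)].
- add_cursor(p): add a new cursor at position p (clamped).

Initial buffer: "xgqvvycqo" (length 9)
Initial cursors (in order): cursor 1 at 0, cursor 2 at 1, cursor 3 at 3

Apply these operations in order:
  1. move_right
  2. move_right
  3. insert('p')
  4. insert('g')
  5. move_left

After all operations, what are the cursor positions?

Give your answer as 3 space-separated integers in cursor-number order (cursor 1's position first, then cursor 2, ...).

Answer: 3 6 10

Derivation:
After op 1 (move_right): buffer="xgqvvycqo" (len 9), cursors c1@1 c2@2 c3@4, authorship .........
After op 2 (move_right): buffer="xgqvvycqo" (len 9), cursors c1@2 c2@3 c3@5, authorship .........
After op 3 (insert('p')): buffer="xgpqpvvpycqo" (len 12), cursors c1@3 c2@5 c3@8, authorship ..1.2..3....
After op 4 (insert('g')): buffer="xgpgqpgvvpgycqo" (len 15), cursors c1@4 c2@7 c3@11, authorship ..11.22..33....
After op 5 (move_left): buffer="xgpgqpgvvpgycqo" (len 15), cursors c1@3 c2@6 c3@10, authorship ..11.22..33....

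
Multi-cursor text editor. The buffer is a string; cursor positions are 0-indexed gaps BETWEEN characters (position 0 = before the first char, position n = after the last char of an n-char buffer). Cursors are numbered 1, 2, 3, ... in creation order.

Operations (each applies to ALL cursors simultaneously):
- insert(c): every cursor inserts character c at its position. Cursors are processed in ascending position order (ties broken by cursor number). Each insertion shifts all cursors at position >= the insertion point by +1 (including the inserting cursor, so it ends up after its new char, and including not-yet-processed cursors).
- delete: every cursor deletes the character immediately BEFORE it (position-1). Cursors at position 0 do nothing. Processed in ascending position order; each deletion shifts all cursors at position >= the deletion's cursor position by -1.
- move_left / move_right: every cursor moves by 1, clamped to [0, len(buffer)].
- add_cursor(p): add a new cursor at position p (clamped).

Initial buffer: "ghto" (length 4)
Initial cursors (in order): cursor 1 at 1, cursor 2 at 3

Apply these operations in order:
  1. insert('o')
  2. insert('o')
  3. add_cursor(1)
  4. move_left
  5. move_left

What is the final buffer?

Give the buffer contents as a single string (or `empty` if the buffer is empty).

Answer: goohtooo

Derivation:
After op 1 (insert('o')): buffer="gohtoo" (len 6), cursors c1@2 c2@5, authorship .1..2.
After op 2 (insert('o')): buffer="goohtooo" (len 8), cursors c1@3 c2@7, authorship .11..22.
After op 3 (add_cursor(1)): buffer="goohtooo" (len 8), cursors c3@1 c1@3 c2@7, authorship .11..22.
After op 4 (move_left): buffer="goohtooo" (len 8), cursors c3@0 c1@2 c2@6, authorship .11..22.
After op 5 (move_left): buffer="goohtooo" (len 8), cursors c3@0 c1@1 c2@5, authorship .11..22.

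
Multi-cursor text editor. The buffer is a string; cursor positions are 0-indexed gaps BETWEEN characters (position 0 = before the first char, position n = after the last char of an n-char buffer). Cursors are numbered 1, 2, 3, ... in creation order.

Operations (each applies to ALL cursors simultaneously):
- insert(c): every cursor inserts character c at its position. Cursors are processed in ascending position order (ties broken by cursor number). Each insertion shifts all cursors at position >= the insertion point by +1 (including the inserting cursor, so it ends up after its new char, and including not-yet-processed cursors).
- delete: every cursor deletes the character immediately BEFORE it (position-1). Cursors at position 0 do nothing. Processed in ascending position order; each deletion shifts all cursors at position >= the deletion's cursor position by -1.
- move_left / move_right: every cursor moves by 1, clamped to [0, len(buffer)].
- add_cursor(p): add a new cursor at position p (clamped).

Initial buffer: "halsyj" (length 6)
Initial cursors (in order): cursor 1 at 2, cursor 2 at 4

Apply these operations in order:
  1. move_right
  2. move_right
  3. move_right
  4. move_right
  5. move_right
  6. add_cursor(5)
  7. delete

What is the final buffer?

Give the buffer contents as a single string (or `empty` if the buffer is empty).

Answer: hal

Derivation:
After op 1 (move_right): buffer="halsyj" (len 6), cursors c1@3 c2@5, authorship ......
After op 2 (move_right): buffer="halsyj" (len 6), cursors c1@4 c2@6, authorship ......
After op 3 (move_right): buffer="halsyj" (len 6), cursors c1@5 c2@6, authorship ......
After op 4 (move_right): buffer="halsyj" (len 6), cursors c1@6 c2@6, authorship ......
After op 5 (move_right): buffer="halsyj" (len 6), cursors c1@6 c2@6, authorship ......
After op 6 (add_cursor(5)): buffer="halsyj" (len 6), cursors c3@5 c1@6 c2@6, authorship ......
After op 7 (delete): buffer="hal" (len 3), cursors c1@3 c2@3 c3@3, authorship ...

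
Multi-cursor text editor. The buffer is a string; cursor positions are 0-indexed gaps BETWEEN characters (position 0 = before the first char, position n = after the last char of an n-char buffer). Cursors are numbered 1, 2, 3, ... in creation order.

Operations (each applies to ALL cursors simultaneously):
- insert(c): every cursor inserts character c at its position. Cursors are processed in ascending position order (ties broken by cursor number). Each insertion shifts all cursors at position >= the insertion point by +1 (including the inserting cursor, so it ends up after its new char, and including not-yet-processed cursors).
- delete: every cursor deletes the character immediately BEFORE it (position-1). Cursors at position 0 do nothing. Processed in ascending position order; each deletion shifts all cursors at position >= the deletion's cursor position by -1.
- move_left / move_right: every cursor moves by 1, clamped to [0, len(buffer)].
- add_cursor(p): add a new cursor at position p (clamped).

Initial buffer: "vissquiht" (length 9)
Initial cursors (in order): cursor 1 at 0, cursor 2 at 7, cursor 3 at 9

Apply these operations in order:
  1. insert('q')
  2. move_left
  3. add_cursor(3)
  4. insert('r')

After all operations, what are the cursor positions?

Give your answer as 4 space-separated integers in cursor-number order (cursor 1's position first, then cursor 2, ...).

Answer: 1 11 15 5

Derivation:
After op 1 (insert('q')): buffer="qvissquiqhtq" (len 12), cursors c1@1 c2@9 c3@12, authorship 1.......2..3
After op 2 (move_left): buffer="qvissquiqhtq" (len 12), cursors c1@0 c2@8 c3@11, authorship 1.......2..3
After op 3 (add_cursor(3)): buffer="qvissquiqhtq" (len 12), cursors c1@0 c4@3 c2@8 c3@11, authorship 1.......2..3
After op 4 (insert('r')): buffer="rqvirssquirqhtrq" (len 16), cursors c1@1 c4@5 c2@11 c3@15, authorship 11..4.....22..33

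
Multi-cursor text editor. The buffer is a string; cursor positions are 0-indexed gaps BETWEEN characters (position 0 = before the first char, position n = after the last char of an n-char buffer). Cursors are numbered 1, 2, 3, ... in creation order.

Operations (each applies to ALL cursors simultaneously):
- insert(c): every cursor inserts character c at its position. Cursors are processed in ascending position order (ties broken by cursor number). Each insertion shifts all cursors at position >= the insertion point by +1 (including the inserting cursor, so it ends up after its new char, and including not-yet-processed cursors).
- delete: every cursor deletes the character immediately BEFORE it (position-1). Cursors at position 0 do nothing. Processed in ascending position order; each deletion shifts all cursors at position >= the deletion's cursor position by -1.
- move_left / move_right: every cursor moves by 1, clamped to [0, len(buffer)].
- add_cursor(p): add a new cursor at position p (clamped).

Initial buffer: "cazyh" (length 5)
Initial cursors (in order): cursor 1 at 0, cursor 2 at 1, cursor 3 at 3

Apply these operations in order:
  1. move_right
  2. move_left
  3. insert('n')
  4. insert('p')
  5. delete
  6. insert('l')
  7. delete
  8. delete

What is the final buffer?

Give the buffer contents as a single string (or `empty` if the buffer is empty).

Answer: cazyh

Derivation:
After op 1 (move_right): buffer="cazyh" (len 5), cursors c1@1 c2@2 c3@4, authorship .....
After op 2 (move_left): buffer="cazyh" (len 5), cursors c1@0 c2@1 c3@3, authorship .....
After op 3 (insert('n')): buffer="ncnaznyh" (len 8), cursors c1@1 c2@3 c3@6, authorship 1.2..3..
After op 4 (insert('p')): buffer="npcnpaznpyh" (len 11), cursors c1@2 c2@5 c3@9, authorship 11.22..33..
After op 5 (delete): buffer="ncnaznyh" (len 8), cursors c1@1 c2@3 c3@6, authorship 1.2..3..
After op 6 (insert('l')): buffer="nlcnlaznlyh" (len 11), cursors c1@2 c2@5 c3@9, authorship 11.22..33..
After op 7 (delete): buffer="ncnaznyh" (len 8), cursors c1@1 c2@3 c3@6, authorship 1.2..3..
After op 8 (delete): buffer="cazyh" (len 5), cursors c1@0 c2@1 c3@3, authorship .....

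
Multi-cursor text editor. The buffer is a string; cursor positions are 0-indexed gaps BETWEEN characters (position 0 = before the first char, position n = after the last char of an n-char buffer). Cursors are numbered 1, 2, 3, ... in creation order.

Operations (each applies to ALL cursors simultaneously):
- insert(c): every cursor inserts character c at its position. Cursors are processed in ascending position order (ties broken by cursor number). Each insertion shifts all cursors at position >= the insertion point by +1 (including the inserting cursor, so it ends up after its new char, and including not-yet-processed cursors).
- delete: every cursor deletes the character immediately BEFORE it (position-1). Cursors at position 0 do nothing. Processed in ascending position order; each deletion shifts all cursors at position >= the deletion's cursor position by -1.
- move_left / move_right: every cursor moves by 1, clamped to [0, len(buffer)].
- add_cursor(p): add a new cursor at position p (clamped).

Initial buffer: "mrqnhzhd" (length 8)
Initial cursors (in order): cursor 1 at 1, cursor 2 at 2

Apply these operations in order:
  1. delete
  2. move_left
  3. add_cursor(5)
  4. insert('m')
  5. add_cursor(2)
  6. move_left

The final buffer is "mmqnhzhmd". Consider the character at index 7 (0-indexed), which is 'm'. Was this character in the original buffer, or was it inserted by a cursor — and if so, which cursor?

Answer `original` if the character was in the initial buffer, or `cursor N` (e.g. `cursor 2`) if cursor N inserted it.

After op 1 (delete): buffer="qnhzhd" (len 6), cursors c1@0 c2@0, authorship ......
After op 2 (move_left): buffer="qnhzhd" (len 6), cursors c1@0 c2@0, authorship ......
After op 3 (add_cursor(5)): buffer="qnhzhd" (len 6), cursors c1@0 c2@0 c3@5, authorship ......
After op 4 (insert('m')): buffer="mmqnhzhmd" (len 9), cursors c1@2 c2@2 c3@8, authorship 12.....3.
After op 5 (add_cursor(2)): buffer="mmqnhzhmd" (len 9), cursors c1@2 c2@2 c4@2 c3@8, authorship 12.....3.
After op 6 (move_left): buffer="mmqnhzhmd" (len 9), cursors c1@1 c2@1 c4@1 c3@7, authorship 12.....3.
Authorship (.=original, N=cursor N): 1 2 . . . . . 3 .
Index 7: author = 3

Answer: cursor 3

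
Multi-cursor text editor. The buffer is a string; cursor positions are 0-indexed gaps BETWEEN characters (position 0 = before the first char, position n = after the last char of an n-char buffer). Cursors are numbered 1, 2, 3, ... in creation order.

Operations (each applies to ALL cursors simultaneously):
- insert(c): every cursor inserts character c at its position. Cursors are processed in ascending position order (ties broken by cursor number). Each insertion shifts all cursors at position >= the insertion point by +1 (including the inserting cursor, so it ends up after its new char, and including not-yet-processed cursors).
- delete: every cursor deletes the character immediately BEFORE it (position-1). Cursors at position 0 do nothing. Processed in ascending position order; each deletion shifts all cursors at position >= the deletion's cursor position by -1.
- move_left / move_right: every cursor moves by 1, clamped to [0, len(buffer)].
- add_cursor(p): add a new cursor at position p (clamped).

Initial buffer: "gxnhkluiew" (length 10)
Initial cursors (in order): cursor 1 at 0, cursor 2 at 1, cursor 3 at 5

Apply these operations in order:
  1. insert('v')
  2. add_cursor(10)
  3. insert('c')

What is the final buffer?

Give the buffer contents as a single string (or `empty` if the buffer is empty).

After op 1 (insert('v')): buffer="vgvxnhkvluiew" (len 13), cursors c1@1 c2@3 c3@8, authorship 1.2....3.....
After op 2 (add_cursor(10)): buffer="vgvxnhkvluiew" (len 13), cursors c1@1 c2@3 c3@8 c4@10, authorship 1.2....3.....
After op 3 (insert('c')): buffer="vcgvcxnhkvcluciew" (len 17), cursors c1@2 c2@5 c3@11 c4@14, authorship 11.22....33..4...

Answer: vcgvcxnhkvcluciew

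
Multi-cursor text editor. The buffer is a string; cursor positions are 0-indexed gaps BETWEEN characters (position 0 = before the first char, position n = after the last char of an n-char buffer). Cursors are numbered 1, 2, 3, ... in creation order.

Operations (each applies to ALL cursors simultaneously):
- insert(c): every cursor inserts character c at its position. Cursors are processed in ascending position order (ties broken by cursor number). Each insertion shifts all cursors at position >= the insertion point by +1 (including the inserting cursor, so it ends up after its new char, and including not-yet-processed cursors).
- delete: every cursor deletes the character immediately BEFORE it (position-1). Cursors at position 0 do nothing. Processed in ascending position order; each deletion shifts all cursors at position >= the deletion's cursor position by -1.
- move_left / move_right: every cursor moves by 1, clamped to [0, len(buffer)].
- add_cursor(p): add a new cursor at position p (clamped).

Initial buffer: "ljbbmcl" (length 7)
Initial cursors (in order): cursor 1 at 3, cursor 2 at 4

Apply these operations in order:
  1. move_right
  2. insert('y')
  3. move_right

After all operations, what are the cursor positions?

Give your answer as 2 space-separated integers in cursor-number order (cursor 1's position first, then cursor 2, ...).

After op 1 (move_right): buffer="ljbbmcl" (len 7), cursors c1@4 c2@5, authorship .......
After op 2 (insert('y')): buffer="ljbbymycl" (len 9), cursors c1@5 c2@7, authorship ....1.2..
After op 3 (move_right): buffer="ljbbymycl" (len 9), cursors c1@6 c2@8, authorship ....1.2..

Answer: 6 8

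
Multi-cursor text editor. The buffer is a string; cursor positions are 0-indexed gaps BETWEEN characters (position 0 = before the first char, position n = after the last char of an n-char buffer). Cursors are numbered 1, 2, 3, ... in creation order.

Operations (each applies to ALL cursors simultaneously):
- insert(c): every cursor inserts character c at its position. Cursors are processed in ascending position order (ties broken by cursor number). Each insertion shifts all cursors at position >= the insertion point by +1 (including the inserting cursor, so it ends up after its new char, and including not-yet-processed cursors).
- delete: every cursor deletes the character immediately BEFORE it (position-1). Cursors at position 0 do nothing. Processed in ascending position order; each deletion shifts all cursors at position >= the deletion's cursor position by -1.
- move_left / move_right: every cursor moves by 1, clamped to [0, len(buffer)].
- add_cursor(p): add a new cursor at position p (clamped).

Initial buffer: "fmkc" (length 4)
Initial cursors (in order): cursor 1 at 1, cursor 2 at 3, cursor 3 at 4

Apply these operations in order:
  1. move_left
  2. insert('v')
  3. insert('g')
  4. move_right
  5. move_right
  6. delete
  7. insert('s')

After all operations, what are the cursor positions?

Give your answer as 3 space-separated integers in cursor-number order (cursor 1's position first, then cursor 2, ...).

After op 1 (move_left): buffer="fmkc" (len 4), cursors c1@0 c2@2 c3@3, authorship ....
After op 2 (insert('v')): buffer="vfmvkvc" (len 7), cursors c1@1 c2@4 c3@6, authorship 1..2.3.
After op 3 (insert('g')): buffer="vgfmvgkvgc" (len 10), cursors c1@2 c2@6 c3@9, authorship 11..22.33.
After op 4 (move_right): buffer="vgfmvgkvgc" (len 10), cursors c1@3 c2@7 c3@10, authorship 11..22.33.
After op 5 (move_right): buffer="vgfmvgkvgc" (len 10), cursors c1@4 c2@8 c3@10, authorship 11..22.33.
After op 6 (delete): buffer="vgfvgkg" (len 7), cursors c1@3 c2@6 c3@7, authorship 11.22.3
After op 7 (insert('s')): buffer="vgfsvgksgs" (len 10), cursors c1@4 c2@8 c3@10, authorship 11.122.233

Answer: 4 8 10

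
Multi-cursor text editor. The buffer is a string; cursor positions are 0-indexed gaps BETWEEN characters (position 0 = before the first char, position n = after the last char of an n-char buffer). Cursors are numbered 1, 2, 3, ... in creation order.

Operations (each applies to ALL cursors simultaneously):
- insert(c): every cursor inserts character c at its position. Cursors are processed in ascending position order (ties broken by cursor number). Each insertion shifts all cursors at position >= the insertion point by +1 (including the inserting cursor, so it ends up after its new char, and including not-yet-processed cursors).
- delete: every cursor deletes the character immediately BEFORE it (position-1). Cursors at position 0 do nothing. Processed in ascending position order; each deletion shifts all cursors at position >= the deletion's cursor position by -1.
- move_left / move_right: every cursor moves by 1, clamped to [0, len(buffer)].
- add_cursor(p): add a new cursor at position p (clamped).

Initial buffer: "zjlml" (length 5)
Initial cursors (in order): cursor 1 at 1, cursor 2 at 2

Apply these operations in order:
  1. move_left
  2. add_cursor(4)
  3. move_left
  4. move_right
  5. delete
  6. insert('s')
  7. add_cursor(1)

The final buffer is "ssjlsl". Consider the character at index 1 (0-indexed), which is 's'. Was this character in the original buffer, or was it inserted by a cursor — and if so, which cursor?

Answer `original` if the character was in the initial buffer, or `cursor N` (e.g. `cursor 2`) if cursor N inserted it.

Answer: cursor 2

Derivation:
After op 1 (move_left): buffer="zjlml" (len 5), cursors c1@0 c2@1, authorship .....
After op 2 (add_cursor(4)): buffer="zjlml" (len 5), cursors c1@0 c2@1 c3@4, authorship .....
After op 3 (move_left): buffer="zjlml" (len 5), cursors c1@0 c2@0 c3@3, authorship .....
After op 4 (move_right): buffer="zjlml" (len 5), cursors c1@1 c2@1 c3@4, authorship .....
After op 5 (delete): buffer="jll" (len 3), cursors c1@0 c2@0 c3@2, authorship ...
After op 6 (insert('s')): buffer="ssjlsl" (len 6), cursors c1@2 c2@2 c3@5, authorship 12..3.
After op 7 (add_cursor(1)): buffer="ssjlsl" (len 6), cursors c4@1 c1@2 c2@2 c3@5, authorship 12..3.
Authorship (.=original, N=cursor N): 1 2 . . 3 .
Index 1: author = 2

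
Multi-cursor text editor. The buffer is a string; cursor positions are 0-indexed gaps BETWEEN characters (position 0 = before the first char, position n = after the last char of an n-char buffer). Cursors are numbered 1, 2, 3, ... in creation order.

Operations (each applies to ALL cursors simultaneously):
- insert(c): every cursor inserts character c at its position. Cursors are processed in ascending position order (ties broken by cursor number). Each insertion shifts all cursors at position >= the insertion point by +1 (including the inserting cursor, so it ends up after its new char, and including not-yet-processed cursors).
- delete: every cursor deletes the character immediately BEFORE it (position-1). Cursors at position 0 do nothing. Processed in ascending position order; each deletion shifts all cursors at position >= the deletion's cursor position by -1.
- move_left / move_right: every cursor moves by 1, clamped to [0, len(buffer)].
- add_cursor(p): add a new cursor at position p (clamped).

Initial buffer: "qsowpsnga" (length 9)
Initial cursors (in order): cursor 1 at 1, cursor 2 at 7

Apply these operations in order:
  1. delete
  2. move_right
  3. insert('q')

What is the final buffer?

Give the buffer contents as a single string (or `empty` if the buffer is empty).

After op 1 (delete): buffer="sowpsga" (len 7), cursors c1@0 c2@5, authorship .......
After op 2 (move_right): buffer="sowpsga" (len 7), cursors c1@1 c2@6, authorship .......
After op 3 (insert('q')): buffer="sqowpsgqa" (len 9), cursors c1@2 c2@8, authorship .1.....2.

Answer: sqowpsgqa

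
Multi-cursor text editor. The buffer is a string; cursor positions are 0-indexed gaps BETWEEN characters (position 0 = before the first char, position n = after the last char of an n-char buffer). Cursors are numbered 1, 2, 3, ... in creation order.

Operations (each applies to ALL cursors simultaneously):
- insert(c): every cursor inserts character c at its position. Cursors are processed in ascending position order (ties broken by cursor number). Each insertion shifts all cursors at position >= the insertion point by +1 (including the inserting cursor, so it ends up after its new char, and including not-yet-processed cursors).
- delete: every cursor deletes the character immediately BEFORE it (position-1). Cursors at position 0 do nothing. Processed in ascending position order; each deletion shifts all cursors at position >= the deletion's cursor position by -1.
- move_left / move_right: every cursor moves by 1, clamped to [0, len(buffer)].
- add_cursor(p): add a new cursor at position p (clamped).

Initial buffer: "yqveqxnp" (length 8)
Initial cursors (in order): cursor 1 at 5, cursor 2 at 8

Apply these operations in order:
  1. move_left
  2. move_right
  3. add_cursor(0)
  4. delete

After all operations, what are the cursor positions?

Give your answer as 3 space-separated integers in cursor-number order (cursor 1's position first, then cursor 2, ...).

After op 1 (move_left): buffer="yqveqxnp" (len 8), cursors c1@4 c2@7, authorship ........
After op 2 (move_right): buffer="yqveqxnp" (len 8), cursors c1@5 c2@8, authorship ........
After op 3 (add_cursor(0)): buffer="yqveqxnp" (len 8), cursors c3@0 c1@5 c2@8, authorship ........
After op 4 (delete): buffer="yqvexn" (len 6), cursors c3@0 c1@4 c2@6, authorship ......

Answer: 4 6 0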